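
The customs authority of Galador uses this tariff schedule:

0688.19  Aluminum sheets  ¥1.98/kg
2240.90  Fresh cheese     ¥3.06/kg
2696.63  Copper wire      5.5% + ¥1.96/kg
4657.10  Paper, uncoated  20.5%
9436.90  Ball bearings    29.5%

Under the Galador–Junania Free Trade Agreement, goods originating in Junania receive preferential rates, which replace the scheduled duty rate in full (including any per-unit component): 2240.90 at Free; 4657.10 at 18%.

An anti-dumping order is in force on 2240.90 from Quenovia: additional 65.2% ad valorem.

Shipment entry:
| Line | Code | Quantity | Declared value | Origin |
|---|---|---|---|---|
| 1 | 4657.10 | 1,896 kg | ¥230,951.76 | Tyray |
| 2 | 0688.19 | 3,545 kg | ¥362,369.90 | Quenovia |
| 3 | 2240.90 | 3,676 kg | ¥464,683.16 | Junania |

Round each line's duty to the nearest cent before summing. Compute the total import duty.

¥54,364.21

Line 1 (4657.10, Tyray, 1,896 kg, ¥230,951.76):
Base rate for 4657.10 is 20.5%.
4657.10 has an FTA preferential rate, but origin Tyray is not Junania; base rate stands.
Duty = ¥230,951.76 × 20.5% = ¥47,345.11.
Line 2 (0688.19, Quenovia, 3,545 kg, ¥362,369.90):
Base rate for 0688.19 is ¥1.98/kg.
Duty = 3,545 × ¥1.98 = ¥7,019.10.
Line 3 (2240.90, Junania, 3,676 kg, ¥464,683.16):
Base rate for 2240.90 is ¥3.06/kg.
Origin Junania qualifies under the Galador–Junania agreement and 2240.90 is covered: preferential rate Free applies instead.
The additional-duty order on 2240.90 targets Quenovia, not Junania; it does not apply.
Duty = ¥464,683.16 × 0% = ¥0.00.
Total = ¥47,345.11 + ¥7,019.10 + ¥0.00 = ¥54,364.21.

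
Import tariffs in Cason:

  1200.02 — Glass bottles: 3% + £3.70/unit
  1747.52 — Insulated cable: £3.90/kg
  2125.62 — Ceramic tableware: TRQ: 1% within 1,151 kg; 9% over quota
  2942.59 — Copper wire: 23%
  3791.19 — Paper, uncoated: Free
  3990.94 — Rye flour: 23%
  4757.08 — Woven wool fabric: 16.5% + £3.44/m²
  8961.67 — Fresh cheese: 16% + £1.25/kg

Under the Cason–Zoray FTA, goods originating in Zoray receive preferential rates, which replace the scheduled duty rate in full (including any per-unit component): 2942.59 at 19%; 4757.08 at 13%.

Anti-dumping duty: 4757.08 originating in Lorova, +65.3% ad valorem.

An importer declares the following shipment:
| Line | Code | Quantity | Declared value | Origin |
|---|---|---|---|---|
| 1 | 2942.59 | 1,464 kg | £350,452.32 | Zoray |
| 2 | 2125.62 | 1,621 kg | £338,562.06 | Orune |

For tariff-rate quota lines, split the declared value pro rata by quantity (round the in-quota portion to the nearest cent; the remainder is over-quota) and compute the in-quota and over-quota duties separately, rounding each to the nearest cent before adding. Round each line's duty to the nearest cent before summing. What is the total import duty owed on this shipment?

£77,824.70

Line 1 (2942.59, Zoray, 1,464 kg, £350,452.32):
Base rate for 2942.59 is 23%.
Origin Zoray qualifies under the Cason–Zoray agreement and 2942.59 is covered: preferential rate 19% applies instead.
Duty = £350,452.32 × 19% = £66,585.94.
Line 2 (2125.62, Orune, 1,621 kg, £338,562.06):
Code 2125.62 is under a tariff-rate quota (threshold 1,151 kg). In-quota: 1,151 kg at 1%; over-quota: 470 kg at 9%.
Pro-rata value split: in-quota = £338,562.06 × 1,151/1,621 = £240,397.86; over-quota = £338,562.06 − £240,397.86 = £98,164.20.
In-quota duty = £240,397.86 × 1% = £2,403.98. Over-quota duty = £98,164.20 × 9% = £8,834.78.
Line duty = £2,403.98 + £8,834.78 = £11,238.76.
Total = £66,585.94 + £11,238.76 = £77,824.70.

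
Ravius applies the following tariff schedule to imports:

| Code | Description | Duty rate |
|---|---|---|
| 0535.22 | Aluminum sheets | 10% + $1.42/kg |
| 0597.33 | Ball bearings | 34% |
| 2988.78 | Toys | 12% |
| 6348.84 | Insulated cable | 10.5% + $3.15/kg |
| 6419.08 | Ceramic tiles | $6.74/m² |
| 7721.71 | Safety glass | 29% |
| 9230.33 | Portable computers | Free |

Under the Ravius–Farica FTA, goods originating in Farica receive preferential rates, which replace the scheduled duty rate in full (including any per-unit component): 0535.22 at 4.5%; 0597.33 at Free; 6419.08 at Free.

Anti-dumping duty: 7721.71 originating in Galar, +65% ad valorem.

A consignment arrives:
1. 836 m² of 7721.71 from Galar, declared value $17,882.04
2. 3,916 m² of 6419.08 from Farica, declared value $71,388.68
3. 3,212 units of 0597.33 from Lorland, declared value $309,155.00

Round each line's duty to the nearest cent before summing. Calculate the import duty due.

$121,921.82

Line 1 (7721.71, Galar, 836 m², $17,882.04):
Base rate for 7721.71 is 29%.
Additional duty on 7721.71 from Galar: +65%. Applied ad valorem rate: 29% + 65% = 94%.
Duty = $17,882.04 × 94% = $16,809.12.
Line 2 (6419.08, Farica, 3,916 m², $71,388.68):
Base rate for 6419.08 is $6.74/m².
Origin Farica qualifies under the Ravius–Farica agreement and 6419.08 is covered: preferential rate Free applies instead.
Duty = $71,388.68 × 0% = $0.00.
Line 3 (0597.33, Lorland, 3,212 units, $309,155.00):
Base rate for 0597.33 is 34%.
0597.33 has an FTA preferential rate, but origin Lorland is not Farica; base rate stands.
Duty = $309,155.00 × 34% = $105,112.70.
Total = $16,809.12 + $0.00 + $105,112.70 = $121,921.82.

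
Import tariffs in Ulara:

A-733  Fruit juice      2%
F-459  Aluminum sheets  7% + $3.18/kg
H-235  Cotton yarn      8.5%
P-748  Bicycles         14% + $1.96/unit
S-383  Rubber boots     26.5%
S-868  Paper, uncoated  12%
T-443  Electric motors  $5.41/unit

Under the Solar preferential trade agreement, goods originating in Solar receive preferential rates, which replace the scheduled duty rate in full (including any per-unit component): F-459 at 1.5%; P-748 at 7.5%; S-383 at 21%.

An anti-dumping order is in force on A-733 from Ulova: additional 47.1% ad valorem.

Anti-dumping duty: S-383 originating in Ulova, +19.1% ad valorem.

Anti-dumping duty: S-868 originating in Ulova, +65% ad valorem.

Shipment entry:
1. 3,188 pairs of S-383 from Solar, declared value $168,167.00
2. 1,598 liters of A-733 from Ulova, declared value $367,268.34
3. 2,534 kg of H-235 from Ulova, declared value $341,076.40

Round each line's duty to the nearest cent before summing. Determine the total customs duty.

Line 1 (S-383, Solar, 3,188 pairs, $168,167.00):
Base rate for S-383 is 26.5%.
Origin Solar qualifies under the Ulara–Solar agreement and S-383 is covered: preferential rate 21% applies instead.
The additional-duty order on S-383 targets Ulova, not Solar; it does not apply.
Duty = $168,167.00 × 21% = $35,315.07.
Line 2 (A-733, Ulova, 1,598 liters, $367,268.34):
Base rate for A-733 is 2%.
Additional duty on A-733 from Ulova: +47.1%. Applied ad valorem rate: 2% + 47.1% = 49.1%.
Duty = $367,268.34 × 49.1% = $180,328.75.
Line 3 (H-235, Ulova, 2,534 kg, $341,076.40):
Base rate for H-235 is 8.5%.
Duty = $341,076.40 × 8.5% = $28,991.49.
Total = $35,315.07 + $180,328.75 + $28,991.49 = $244,635.31.

$244,635.31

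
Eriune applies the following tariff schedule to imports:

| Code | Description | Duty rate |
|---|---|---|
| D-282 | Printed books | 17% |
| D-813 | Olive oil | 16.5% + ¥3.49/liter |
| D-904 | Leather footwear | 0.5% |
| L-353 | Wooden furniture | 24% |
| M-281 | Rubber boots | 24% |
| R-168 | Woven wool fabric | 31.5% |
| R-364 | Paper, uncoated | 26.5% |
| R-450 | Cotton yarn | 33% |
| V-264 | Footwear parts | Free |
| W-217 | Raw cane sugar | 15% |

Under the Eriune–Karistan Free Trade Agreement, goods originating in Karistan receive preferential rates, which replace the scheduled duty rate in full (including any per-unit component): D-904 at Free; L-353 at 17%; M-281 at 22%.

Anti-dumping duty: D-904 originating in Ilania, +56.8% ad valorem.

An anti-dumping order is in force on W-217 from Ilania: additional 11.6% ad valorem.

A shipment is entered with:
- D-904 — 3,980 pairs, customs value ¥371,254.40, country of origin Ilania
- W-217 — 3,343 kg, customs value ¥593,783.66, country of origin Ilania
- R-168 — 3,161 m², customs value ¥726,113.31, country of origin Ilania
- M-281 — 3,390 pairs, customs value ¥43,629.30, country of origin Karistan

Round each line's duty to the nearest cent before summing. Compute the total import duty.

Line 1 (D-904, Ilania, 3,980 pairs, ¥371,254.40):
Base rate for D-904 is 0.5%.
D-904 has an FTA preferential rate, but origin Ilania is not Karistan; base rate stands.
Additional duty on D-904 from Ilania: +56.8%. Applied ad valorem rate: 0.5% + 56.8% = 57.3%.
Duty = ¥371,254.40 × 57.3% = ¥212,728.77.
Line 2 (W-217, Ilania, 3,343 kg, ¥593,783.66):
Base rate for W-217 is 15%.
Additional duty on W-217 from Ilania: +11.6%. Applied ad valorem rate: 15% + 11.6% = 26.6%.
Duty = ¥593,783.66 × 26.6% = ¥157,946.45.
Line 3 (R-168, Ilania, 3,161 m², ¥726,113.31):
Base rate for R-168 is 31.5%.
Duty = ¥726,113.31 × 31.5% = ¥228,725.69.
Line 4 (M-281, Karistan, 3,390 pairs, ¥43,629.30):
Base rate for M-281 is 24%.
Origin Karistan qualifies under the Eriune–Karistan agreement and M-281 is covered: preferential rate 22% applies instead.
Duty = ¥43,629.30 × 22% = ¥9,598.45.
Total = ¥212,728.77 + ¥157,946.45 + ¥228,725.69 + ¥9,598.45 = ¥608,999.36.

¥608,999.36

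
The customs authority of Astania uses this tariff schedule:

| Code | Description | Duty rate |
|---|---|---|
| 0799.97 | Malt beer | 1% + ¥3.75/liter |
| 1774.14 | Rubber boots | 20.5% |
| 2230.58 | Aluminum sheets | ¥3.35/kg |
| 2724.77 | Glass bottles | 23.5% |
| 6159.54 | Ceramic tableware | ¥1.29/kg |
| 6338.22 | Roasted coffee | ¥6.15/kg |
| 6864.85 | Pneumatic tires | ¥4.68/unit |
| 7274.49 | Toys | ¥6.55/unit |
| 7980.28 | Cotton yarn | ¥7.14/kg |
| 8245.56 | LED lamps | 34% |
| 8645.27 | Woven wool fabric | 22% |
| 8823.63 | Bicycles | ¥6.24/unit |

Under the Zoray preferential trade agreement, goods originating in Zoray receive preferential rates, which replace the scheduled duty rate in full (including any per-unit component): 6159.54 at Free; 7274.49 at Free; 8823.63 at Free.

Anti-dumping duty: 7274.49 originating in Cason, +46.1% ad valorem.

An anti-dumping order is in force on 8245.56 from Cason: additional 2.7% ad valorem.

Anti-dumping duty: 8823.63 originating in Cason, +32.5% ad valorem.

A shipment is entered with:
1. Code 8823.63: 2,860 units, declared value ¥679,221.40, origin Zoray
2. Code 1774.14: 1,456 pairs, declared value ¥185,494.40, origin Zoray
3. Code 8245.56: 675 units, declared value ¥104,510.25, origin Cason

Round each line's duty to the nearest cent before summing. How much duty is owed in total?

Line 1 (8823.63, Zoray, 2,860 units, ¥679,221.40):
Base rate for 8823.63 is ¥6.24/unit.
Origin Zoray qualifies under the Astania–Zoray agreement and 8823.63 is covered: preferential rate Free applies instead.
The additional-duty order on 8823.63 targets Cason, not Zoray; it does not apply.
Duty = ¥679,221.40 × 0% = ¥0.00.
Line 2 (1774.14, Zoray, 1,456 pairs, ¥185,494.40):
Base rate for 1774.14 is 20.5%.
Origin Zoray is the FTA partner but 1774.14 is not on the preference list; base rate stands.
Duty = ¥185,494.40 × 20.5% = ¥38,026.35.
Line 3 (8245.56, Cason, 675 units, ¥104,510.25):
Base rate for 8245.56 is 34%.
Additional duty on 8245.56 from Cason: +2.7%. Applied ad valorem rate: 34% + 2.7% = 36.7%.
Duty = ¥104,510.25 × 36.7% = ¥38,355.26.
Total = ¥0.00 + ¥38,026.35 + ¥38,355.26 = ¥76,381.61.

¥76,381.61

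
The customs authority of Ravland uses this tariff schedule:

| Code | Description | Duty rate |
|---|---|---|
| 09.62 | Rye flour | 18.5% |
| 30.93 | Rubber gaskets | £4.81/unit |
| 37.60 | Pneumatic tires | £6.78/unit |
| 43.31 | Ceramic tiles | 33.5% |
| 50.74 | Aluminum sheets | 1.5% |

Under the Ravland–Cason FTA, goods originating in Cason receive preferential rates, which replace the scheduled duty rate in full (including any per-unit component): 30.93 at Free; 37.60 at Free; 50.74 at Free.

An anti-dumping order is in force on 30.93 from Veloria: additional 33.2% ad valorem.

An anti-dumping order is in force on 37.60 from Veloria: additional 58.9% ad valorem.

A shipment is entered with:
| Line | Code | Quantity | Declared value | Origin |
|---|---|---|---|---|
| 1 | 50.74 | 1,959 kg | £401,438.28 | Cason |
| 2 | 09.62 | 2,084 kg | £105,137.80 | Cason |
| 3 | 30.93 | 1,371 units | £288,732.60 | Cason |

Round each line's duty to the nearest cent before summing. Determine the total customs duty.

£19,450.49

Line 1 (50.74, Cason, 1,959 kg, £401,438.28):
Base rate for 50.74 is 1.5%.
Origin Cason qualifies under the Ravland–Cason agreement and 50.74 is covered: preferential rate Free applies instead.
Duty = £401,438.28 × 0% = £0.00.
Line 2 (09.62, Cason, 2,084 kg, £105,137.80):
Base rate for 09.62 is 18.5%.
Origin Cason is the FTA partner but 09.62 is not on the preference list; base rate stands.
Duty = £105,137.80 × 18.5% = £19,450.49.
Line 3 (30.93, Cason, 1,371 units, £288,732.60):
Base rate for 30.93 is £4.81/unit.
Origin Cason qualifies under the Ravland–Cason agreement and 30.93 is covered: preferential rate Free applies instead.
The additional-duty order on 30.93 targets Veloria, not Cason; it does not apply.
Duty = £288,732.60 × 0% = £0.00.
Total = £0.00 + £19,450.49 + £0.00 = £19,450.49.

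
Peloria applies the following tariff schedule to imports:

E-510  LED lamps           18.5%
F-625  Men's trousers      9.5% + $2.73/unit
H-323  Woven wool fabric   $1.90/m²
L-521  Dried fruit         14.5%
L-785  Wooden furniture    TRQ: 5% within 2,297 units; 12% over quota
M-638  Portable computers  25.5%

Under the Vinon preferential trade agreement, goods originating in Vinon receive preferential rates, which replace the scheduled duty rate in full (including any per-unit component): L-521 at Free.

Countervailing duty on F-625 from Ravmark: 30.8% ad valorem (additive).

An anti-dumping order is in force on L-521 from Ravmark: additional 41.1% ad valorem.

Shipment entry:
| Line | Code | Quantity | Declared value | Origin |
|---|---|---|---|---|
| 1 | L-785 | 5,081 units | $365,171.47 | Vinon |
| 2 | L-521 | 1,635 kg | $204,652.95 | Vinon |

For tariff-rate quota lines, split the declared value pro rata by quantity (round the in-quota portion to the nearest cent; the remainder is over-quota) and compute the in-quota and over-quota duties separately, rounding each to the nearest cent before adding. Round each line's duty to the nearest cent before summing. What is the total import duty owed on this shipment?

$32,264.60

Line 1 (L-785, Vinon, 5,081 units, $365,171.47):
Code L-785 is under a tariff-rate quota (threshold 2,297 units). In-quota: 2,297 units at 5%; over-quota: 2,784 units at 12%.
Pro-rata value split: in-quota = $365,171.47 × 2,297/5,081 = $165,085.39; over-quota = $365,171.47 − $165,085.39 = $200,086.08.
In-quota duty = $165,085.39 × 5% = $8,254.27. Over-quota duty = $200,086.08 × 12% = $24,010.33.
Line duty = $8,254.27 + $24,010.33 = $32,264.60.
Line 2 (L-521, Vinon, 1,635 kg, $204,652.95):
Base rate for L-521 is 14.5%.
Origin Vinon qualifies under the Peloria–Vinon agreement and L-521 is covered: preferential rate Free applies instead.
The additional-duty order on L-521 targets Ravmark, not Vinon; it does not apply.
Duty = $204,652.95 × 0% = $0.00.
Total = $32,264.60 + $0.00 = $32,264.60.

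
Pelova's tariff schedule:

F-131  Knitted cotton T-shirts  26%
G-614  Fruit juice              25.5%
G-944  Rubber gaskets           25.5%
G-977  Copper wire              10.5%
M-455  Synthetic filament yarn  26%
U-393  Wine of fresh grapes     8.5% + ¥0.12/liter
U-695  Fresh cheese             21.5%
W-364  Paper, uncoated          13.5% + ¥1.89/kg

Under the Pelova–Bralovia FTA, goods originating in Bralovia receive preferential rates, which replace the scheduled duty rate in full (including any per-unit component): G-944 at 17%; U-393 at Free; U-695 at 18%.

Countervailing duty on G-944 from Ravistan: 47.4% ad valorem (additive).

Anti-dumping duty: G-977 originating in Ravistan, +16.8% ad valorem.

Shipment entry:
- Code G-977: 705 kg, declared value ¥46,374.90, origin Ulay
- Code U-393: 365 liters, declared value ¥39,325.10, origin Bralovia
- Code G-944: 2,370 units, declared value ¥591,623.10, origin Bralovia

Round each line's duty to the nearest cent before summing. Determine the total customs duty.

¥105,445.29

Line 1 (G-977, Ulay, 705 kg, ¥46,374.90):
Base rate for G-977 is 10.5%.
The additional-duty order on G-977 targets Ravistan, not Ulay; it does not apply.
Duty = ¥46,374.90 × 10.5% = ¥4,869.36.
Line 2 (U-393, Bralovia, 365 liters, ¥39,325.10):
Base rate for U-393 is 8.5% + ¥0.12/liter.
Origin Bralovia qualifies under the Pelova–Bralovia agreement and U-393 is covered: preferential rate Free applies instead.
Duty = ¥39,325.10 × 0% = ¥0.00.
Line 3 (G-944, Bralovia, 2,370 units, ¥591,623.10):
Base rate for G-944 is 25.5%.
Origin Bralovia qualifies under the Pelova–Bralovia agreement and G-944 is covered: preferential rate 17% applies instead.
The additional-duty order on G-944 targets Ravistan, not Bralovia; it does not apply.
Duty = ¥591,623.10 × 17% = ¥100,575.93.
Total = ¥4,869.36 + ¥0.00 + ¥100,575.93 = ¥105,445.29.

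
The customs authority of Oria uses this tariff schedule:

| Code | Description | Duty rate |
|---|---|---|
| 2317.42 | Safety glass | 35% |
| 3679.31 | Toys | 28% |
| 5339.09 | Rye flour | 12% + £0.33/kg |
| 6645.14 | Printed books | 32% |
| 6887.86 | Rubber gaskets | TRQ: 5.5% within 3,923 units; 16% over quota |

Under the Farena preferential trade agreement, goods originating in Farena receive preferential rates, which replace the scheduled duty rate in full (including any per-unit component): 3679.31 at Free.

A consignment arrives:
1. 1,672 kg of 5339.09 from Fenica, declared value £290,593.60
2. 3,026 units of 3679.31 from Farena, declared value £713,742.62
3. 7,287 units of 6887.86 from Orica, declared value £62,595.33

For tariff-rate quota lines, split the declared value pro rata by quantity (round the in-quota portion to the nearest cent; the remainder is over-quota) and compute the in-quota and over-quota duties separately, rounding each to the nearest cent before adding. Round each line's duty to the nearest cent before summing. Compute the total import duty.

Line 1 (5339.09, Fenica, 1,672 kg, £290,593.60):
Base rate for 5339.09 is 12% + £0.33/kg.
Duty = £290,593.60 × 12% + 1,672 × £0.33 = £35,422.99.
Line 2 (3679.31, Farena, 3,026 units, £713,742.62):
Base rate for 3679.31 is 28%.
Origin Farena qualifies under the Oria–Farena agreement and 3679.31 is covered: preferential rate Free applies instead.
Duty = £713,742.62 × 0% = £0.00.
Line 3 (6887.86, Orica, 7,287 units, £62,595.33):
Code 6887.86 is under a tariff-rate quota (threshold 3,923 units). In-quota: 3,923 units at 5.5%; over-quota: 3,364 units at 16%.
Pro-rata value split: in-quota = £62,595.33 × 3,923/7,287 = £33,698.57; over-quota = £62,595.33 − £33,698.57 = £28,896.76.
In-quota duty = £33,698.57 × 5.5% = £1,853.42. Over-quota duty = £28,896.76 × 16% = £4,623.48.
Line duty = £1,853.42 + £4,623.48 = £6,476.90.
Total = £35,422.99 + £0.00 + £6,476.90 = £41,899.89.

£41,899.89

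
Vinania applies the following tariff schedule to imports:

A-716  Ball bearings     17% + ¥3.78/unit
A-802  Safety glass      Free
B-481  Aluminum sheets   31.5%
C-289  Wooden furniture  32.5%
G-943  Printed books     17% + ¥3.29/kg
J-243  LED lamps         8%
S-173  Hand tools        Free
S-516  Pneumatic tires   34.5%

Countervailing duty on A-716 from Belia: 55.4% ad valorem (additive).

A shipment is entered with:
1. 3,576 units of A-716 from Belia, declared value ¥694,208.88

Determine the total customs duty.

Line 1 (A-716, Belia, 3,576 units, ¥694,208.88):
Base rate for A-716 is 17% + ¥3.78/unit.
Additional duty on A-716 from Belia: +55.4%. Applied ad valorem rate: 17% + 55.4% = 72.4%.
Duty = ¥694,208.88 × 72.4% + 3,576 × ¥3.78 = ¥516,124.51.

¥516,124.51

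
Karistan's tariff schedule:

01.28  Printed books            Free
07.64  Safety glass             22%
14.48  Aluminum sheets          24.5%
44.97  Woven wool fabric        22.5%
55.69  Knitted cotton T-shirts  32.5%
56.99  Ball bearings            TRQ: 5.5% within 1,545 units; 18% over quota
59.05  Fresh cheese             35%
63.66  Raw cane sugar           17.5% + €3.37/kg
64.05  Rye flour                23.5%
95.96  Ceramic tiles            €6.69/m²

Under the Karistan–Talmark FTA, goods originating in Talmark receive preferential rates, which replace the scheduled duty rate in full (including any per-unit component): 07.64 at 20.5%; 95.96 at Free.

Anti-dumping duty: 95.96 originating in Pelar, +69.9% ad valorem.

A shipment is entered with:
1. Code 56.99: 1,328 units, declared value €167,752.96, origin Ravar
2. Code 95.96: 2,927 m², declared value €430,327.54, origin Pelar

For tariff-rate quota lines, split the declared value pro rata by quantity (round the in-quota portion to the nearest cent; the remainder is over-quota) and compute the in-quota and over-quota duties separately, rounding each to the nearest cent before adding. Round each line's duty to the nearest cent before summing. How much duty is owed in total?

€329,606.99

Line 1 (56.99, Ravar, 1,328 units, €167,752.96):
Code 56.99 is under a tariff-rate quota (threshold 1,545 units). Quantity 1,328 units is within the quota, so the in-quota rate 5.5% applies to the full value.
Duty = €167,752.96 × 5.5% = €9,226.41.
Line 2 (95.96, Pelar, 2,927 m², €430,327.54):
Base rate for 95.96 is €6.69/m².
95.96 has an FTA preferential rate, but origin Pelar is not Talmark; base rate stands.
Additional duty on 95.96 from Pelar: +69.9% ad valorem. Applied ad valorem rate = 69.9%.
Duty = €430,327.54 × 69.9% + 2,927 × €6.69 = €320,380.58.
Total = €9,226.41 + €320,380.58 = €329,606.99.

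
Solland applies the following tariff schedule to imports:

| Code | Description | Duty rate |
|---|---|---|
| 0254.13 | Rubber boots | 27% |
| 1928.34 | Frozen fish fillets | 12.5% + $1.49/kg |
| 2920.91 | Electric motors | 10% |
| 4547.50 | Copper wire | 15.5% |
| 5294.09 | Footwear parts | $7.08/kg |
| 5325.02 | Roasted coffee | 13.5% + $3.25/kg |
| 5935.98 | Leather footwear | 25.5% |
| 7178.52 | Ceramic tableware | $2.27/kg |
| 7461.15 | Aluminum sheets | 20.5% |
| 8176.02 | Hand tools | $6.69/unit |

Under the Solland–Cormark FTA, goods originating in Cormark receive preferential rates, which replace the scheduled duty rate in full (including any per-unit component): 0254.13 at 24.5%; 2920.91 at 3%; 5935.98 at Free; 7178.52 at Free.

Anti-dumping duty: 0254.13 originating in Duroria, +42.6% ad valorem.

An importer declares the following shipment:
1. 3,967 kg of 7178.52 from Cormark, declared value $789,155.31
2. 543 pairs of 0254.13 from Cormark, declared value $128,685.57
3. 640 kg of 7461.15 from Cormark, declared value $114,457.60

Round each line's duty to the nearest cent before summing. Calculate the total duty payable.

$54,991.77

Line 1 (7178.52, Cormark, 3,967 kg, $789,155.31):
Base rate for 7178.52 is $2.27/kg.
Origin Cormark qualifies under the Solland–Cormark agreement and 7178.52 is covered: preferential rate Free applies instead.
Duty = $789,155.31 × 0% = $0.00.
Line 2 (0254.13, Cormark, 543 pairs, $128,685.57):
Base rate for 0254.13 is 27%.
Origin Cormark qualifies under the Solland–Cormark agreement and 0254.13 is covered: preferential rate 24.5% applies instead.
The additional-duty order on 0254.13 targets Duroria, not Cormark; it does not apply.
Duty = $128,685.57 × 24.5% = $31,527.96.
Line 3 (7461.15, Cormark, 640 kg, $114,457.60):
Base rate for 7461.15 is 20.5%.
Origin Cormark is the FTA partner but 7461.15 is not on the preference list; base rate stands.
Duty = $114,457.60 × 20.5% = $23,463.81.
Total = $0.00 + $31,527.96 + $23,463.81 = $54,991.77.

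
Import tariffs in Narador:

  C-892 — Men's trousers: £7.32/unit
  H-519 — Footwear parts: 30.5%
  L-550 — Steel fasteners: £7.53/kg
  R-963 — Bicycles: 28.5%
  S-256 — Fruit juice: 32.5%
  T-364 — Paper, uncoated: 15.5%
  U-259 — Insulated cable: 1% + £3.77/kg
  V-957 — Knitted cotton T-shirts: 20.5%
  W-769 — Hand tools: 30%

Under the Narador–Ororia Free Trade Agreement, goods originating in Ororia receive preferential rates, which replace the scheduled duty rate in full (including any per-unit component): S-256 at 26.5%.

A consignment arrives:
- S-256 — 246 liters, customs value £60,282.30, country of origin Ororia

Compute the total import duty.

£15,974.81

Line 1 (S-256, Ororia, 246 liters, £60,282.30):
Base rate for S-256 is 32.5%.
Origin Ororia qualifies under the Narador–Ororia agreement and S-256 is covered: preferential rate 26.5% applies instead.
Duty = £60,282.30 × 26.5% = £15,974.81.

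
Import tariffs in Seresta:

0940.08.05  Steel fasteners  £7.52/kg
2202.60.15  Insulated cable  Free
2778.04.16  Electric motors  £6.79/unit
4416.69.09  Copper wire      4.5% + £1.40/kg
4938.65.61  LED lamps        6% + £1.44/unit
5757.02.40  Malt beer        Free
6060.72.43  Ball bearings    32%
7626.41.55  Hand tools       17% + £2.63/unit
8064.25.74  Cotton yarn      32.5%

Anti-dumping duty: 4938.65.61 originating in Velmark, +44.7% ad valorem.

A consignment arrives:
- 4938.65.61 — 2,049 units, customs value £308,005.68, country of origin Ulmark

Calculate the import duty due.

Line 1 (4938.65.61, Ulmark, 2,049 units, £308,005.68):
Base rate for 4938.65.61 is 6% + £1.44/unit.
The additional-duty order on 4938.65.61 targets Velmark, not Ulmark; it does not apply.
Duty = £308,005.68 × 6% + 2,049 × £1.44 = £21,430.90.

£21,430.90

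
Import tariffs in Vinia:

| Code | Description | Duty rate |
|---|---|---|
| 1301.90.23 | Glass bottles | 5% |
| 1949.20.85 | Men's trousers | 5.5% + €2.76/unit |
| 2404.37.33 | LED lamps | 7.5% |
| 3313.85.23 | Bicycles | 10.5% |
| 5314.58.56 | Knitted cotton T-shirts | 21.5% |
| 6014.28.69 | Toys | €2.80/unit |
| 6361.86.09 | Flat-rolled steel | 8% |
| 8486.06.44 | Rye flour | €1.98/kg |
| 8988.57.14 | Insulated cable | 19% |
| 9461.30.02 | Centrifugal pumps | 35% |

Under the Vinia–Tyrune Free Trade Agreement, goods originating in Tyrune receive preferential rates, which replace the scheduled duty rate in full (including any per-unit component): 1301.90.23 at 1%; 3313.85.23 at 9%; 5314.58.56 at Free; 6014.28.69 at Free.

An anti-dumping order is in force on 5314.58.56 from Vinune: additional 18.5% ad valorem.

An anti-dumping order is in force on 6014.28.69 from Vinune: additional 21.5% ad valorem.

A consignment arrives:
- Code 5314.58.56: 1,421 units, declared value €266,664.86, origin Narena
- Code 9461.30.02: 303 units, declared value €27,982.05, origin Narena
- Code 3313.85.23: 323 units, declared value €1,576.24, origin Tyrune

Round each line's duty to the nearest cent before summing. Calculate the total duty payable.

Line 1 (5314.58.56, Narena, 1,421 units, €266,664.86):
Base rate for 5314.58.56 is 21.5%.
5314.58.56 has an FTA preferential rate, but origin Narena is not Tyrune; base rate stands.
The additional-duty order on 5314.58.56 targets Vinune, not Narena; it does not apply.
Duty = €266,664.86 × 21.5% = €57,332.94.
Line 2 (9461.30.02, Narena, 303 units, €27,982.05):
Base rate for 9461.30.02 is 35%.
Duty = €27,982.05 × 35% = €9,793.72.
Line 3 (3313.85.23, Tyrune, 323 units, €1,576.24):
Base rate for 3313.85.23 is 10.5%.
Origin Tyrune qualifies under the Vinia–Tyrune agreement and 3313.85.23 is covered: preferential rate 9% applies instead.
Duty = €1,576.24 × 9% = €141.86.
Total = €57,332.94 + €9,793.72 + €141.86 = €67,268.52.

€67,268.52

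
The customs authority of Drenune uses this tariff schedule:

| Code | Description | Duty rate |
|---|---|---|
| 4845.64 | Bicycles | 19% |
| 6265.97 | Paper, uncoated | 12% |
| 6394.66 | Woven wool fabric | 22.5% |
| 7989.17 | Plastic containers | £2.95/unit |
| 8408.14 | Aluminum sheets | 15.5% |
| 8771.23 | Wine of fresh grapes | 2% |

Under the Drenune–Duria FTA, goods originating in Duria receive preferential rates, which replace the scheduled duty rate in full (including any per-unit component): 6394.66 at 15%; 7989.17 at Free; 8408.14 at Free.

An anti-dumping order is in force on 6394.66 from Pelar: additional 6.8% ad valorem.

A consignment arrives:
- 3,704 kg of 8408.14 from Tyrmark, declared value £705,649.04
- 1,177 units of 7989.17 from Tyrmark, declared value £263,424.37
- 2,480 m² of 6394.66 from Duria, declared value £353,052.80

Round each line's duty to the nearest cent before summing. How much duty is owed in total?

Line 1 (8408.14, Tyrmark, 3,704 kg, £705,649.04):
Base rate for 8408.14 is 15.5%.
8408.14 has an FTA preferential rate, but origin Tyrmark is not Duria; base rate stands.
Duty = £705,649.04 × 15.5% = £109,375.60.
Line 2 (7989.17, Tyrmark, 1,177 units, £263,424.37):
Base rate for 7989.17 is £2.95/unit.
7989.17 has an FTA preferential rate, but origin Tyrmark is not Duria; base rate stands.
Duty = 1,177 × £2.95 = £3,472.15.
Line 3 (6394.66, Duria, 2,480 m², £353,052.80):
Base rate for 6394.66 is 22.5%.
Origin Duria qualifies under the Drenune–Duria agreement and 6394.66 is covered: preferential rate 15% applies instead.
The additional-duty order on 6394.66 targets Pelar, not Duria; it does not apply.
Duty = £353,052.80 × 15% = £52,957.92.
Total = £109,375.60 + £3,472.15 + £52,957.92 = £165,805.67.

£165,805.67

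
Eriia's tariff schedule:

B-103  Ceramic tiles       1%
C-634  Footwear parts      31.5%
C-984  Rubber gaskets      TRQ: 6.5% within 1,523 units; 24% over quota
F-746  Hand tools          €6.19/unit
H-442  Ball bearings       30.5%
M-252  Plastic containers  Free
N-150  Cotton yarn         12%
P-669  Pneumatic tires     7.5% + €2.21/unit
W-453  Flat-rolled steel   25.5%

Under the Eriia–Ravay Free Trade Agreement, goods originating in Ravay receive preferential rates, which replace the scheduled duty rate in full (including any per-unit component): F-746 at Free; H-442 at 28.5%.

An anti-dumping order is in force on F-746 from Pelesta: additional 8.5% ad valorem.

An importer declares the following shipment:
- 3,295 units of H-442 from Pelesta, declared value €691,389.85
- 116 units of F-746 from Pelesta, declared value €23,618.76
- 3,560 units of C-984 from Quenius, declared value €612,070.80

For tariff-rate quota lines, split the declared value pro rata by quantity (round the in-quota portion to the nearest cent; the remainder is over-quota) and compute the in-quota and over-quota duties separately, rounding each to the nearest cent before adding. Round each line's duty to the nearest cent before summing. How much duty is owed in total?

€314,672.88

Line 1 (H-442, Pelesta, 3,295 units, €691,389.85):
Base rate for H-442 is 30.5%.
H-442 has an FTA preferential rate, but origin Pelesta is not Ravay; base rate stands.
Duty = €691,389.85 × 30.5% = €210,873.90.
Line 2 (F-746, Pelesta, 116 units, €23,618.76):
Base rate for F-746 is €6.19/unit.
F-746 has an FTA preferential rate, but origin Pelesta is not Ravay; base rate stands.
Additional duty on F-746 from Pelesta: +8.5% ad valorem. Applied ad valorem rate = 8.5%.
Duty = €23,618.76 × 8.5% + 116 × €6.19 = €2,725.63.
Line 3 (C-984, Quenius, 3,560 units, €612,070.80):
Code C-984 is under a tariff-rate quota (threshold 1,523 units). In-quota: 1,523 units at 6.5%; over-quota: 2,037 units at 24%.
Pro-rata value split: in-quota = €612,070.80 × 1,523/3,560 = €261,849.39; over-quota = €612,070.80 − €261,849.39 = €350,221.41.
In-quota duty = €261,849.39 × 6.5% = €17,020.21. Over-quota duty = €350,221.41 × 24% = €84,053.14.
Line duty = €17,020.21 + €84,053.14 = €101,073.35.
Total = €210,873.90 + €2,725.63 + €101,073.35 = €314,672.88.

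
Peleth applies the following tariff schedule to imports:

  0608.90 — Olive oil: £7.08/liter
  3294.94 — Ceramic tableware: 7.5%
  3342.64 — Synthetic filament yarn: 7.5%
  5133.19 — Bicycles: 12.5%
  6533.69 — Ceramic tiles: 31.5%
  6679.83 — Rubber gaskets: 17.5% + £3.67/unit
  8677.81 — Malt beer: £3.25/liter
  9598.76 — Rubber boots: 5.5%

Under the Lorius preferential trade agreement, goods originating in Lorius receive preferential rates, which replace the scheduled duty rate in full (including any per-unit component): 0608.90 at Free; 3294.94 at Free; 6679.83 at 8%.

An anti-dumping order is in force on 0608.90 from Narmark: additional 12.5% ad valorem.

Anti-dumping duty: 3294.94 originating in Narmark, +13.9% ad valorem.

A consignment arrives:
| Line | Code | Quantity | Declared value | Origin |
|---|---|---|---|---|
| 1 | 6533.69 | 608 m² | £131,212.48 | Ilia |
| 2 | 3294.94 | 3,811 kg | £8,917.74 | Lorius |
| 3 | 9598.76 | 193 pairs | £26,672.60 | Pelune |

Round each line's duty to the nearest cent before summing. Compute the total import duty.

Line 1 (6533.69, Ilia, 608 m², £131,212.48):
Base rate for 6533.69 is 31.5%.
Duty = £131,212.48 × 31.5% = £41,331.93.
Line 2 (3294.94, Lorius, 3,811 kg, £8,917.74):
Base rate for 3294.94 is 7.5%.
Origin Lorius qualifies under the Peleth–Lorius agreement and 3294.94 is covered: preferential rate Free applies instead.
The additional-duty order on 3294.94 targets Narmark, not Lorius; it does not apply.
Duty = £8,917.74 × 0% = £0.00.
Line 3 (9598.76, Pelune, 193 pairs, £26,672.60):
Base rate for 9598.76 is 5.5%.
Duty = £26,672.60 × 5.5% = £1,466.99.
Total = £41,331.93 + £0.00 + £1,466.99 = £42,798.92.

£42,798.92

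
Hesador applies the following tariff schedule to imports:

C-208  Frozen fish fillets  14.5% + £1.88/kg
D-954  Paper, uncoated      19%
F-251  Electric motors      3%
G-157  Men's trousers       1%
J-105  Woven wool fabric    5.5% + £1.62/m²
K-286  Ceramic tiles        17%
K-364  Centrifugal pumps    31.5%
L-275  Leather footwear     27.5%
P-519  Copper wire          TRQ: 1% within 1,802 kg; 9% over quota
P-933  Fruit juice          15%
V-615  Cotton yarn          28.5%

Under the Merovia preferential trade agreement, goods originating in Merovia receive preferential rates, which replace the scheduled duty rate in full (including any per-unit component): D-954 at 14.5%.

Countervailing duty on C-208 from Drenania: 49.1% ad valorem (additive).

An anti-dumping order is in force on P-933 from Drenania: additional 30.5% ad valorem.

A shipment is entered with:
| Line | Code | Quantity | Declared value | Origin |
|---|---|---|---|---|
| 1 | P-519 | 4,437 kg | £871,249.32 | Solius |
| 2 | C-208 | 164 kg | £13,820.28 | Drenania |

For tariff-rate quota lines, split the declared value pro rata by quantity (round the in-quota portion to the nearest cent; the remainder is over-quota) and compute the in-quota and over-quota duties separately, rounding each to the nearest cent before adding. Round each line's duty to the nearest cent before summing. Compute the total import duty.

£59,203.20

Line 1 (P-519, Solius, 4,437 kg, £871,249.32):
Code P-519 is under a tariff-rate quota (threshold 1,802 kg). In-quota: 1,802 kg at 1%; over-quota: 2,635 kg at 9%.
Pro-rata value split: in-quota = £871,249.32 × 1,802/4,437 = £353,840.72; over-quota = £871,249.32 − £353,840.72 = £517,408.60.
In-quota duty = £353,840.72 × 1% = £3,538.41. Over-quota duty = £517,408.60 × 9% = £46,566.77.
Line duty = £3,538.41 + £46,566.77 = £50,105.18.
Line 2 (C-208, Drenania, 164 kg, £13,820.28):
Base rate for C-208 is 14.5% + £1.88/kg.
Additional duty on C-208 from Drenania: +49.1%. Applied ad valorem rate: 14.5% + 49.1% = 63.6%.
Duty = £13,820.28 × 63.6% + 164 × £1.88 = £9,098.02.
Total = £50,105.18 + £9,098.02 = £59,203.20.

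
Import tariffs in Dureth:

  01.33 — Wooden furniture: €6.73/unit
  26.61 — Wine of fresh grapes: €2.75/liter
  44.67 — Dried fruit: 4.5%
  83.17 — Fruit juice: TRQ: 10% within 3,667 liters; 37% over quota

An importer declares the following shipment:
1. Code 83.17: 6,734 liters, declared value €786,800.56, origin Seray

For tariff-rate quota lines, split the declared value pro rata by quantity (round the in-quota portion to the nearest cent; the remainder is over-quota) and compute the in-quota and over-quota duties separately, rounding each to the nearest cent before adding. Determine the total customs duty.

Line 1 (83.17, Seray, 6,734 liters, €786,800.56):
Code 83.17 is under a tariff-rate quota (threshold 3,667 liters). In-quota: 3,667 liters at 10%; over-quota: 3,067 liters at 37%.
Pro-rata value split: in-quota = €786,800.56 × 3,667/6,734 = €428,452.28; over-quota = €786,800.56 − €428,452.28 = €358,348.28.
In-quota duty = €428,452.28 × 10% = €42,845.23. Over-quota duty = €358,348.28 × 37% = €132,588.86.
Line duty = €42,845.23 + €132,588.86 = €175,434.09.

€175,434.09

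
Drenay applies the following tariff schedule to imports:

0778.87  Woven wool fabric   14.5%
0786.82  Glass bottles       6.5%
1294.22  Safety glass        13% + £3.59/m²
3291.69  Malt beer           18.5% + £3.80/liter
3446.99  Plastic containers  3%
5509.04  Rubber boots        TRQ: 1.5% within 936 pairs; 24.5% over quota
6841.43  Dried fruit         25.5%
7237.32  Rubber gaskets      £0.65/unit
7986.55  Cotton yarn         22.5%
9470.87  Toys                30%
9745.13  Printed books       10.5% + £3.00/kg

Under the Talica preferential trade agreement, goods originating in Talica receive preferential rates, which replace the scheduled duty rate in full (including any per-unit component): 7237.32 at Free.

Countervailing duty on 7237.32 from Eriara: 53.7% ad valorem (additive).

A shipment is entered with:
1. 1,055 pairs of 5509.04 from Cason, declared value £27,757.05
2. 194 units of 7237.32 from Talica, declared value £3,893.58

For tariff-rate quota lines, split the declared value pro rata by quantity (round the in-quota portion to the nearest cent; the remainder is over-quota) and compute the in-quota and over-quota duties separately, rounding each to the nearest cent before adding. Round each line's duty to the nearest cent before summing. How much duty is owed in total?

Line 1 (5509.04, Cason, 1,055 pairs, £27,757.05):
Code 5509.04 is under a tariff-rate quota (threshold 936 pairs). In-quota: 936 pairs at 1.5%; over-quota: 119 pairs at 24.5%.
Pro-rata value split: in-quota = £27,757.05 × 936/1,055 = £24,626.16; over-quota = £27,757.05 − £24,626.16 = £3,130.89.
In-quota duty = £24,626.16 × 1.5% = £369.39. Over-quota duty = £3,130.89 × 24.5% = £767.07.
Line duty = £369.39 + £767.07 = £1,136.46.
Line 2 (7237.32, Talica, 194 units, £3,893.58):
Base rate for 7237.32 is £0.65/unit.
Origin Talica qualifies under the Drenay–Talica agreement and 7237.32 is covered: preferential rate Free applies instead.
The additional-duty order on 7237.32 targets Eriara, not Talica; it does not apply.
Duty = £3,893.58 × 0% = £0.00.
Total = £1,136.46 + £0.00 = £1,136.46.

£1,136.46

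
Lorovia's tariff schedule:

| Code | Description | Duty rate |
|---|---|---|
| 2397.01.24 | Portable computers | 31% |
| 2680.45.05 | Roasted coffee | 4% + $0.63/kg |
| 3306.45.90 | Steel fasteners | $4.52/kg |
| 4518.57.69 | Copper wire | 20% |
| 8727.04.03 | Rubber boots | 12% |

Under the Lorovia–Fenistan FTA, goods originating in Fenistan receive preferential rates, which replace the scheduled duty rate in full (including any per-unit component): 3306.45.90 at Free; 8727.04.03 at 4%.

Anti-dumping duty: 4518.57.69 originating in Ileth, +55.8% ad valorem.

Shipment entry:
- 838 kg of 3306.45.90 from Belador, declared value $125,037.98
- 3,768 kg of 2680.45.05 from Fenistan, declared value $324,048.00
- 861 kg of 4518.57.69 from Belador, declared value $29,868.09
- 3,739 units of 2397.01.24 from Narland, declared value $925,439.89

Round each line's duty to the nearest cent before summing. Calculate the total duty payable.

$311,983.51

Line 1 (3306.45.90, Belador, 838 kg, $125,037.98):
Base rate for 3306.45.90 is $4.52/kg.
3306.45.90 has an FTA preferential rate, but origin Belador is not Fenistan; base rate stands.
Duty = 838 × $4.52 = $3,787.76.
Line 2 (2680.45.05, Fenistan, 3,768 kg, $324,048.00):
Base rate for 2680.45.05 is 4% + $0.63/kg.
Origin Fenistan is the FTA partner but 2680.45.05 is not on the preference list; base rate stands.
Duty = $324,048.00 × 4% + 3,768 × $0.63 = $15,335.76.
Line 3 (4518.57.69, Belador, 861 kg, $29,868.09):
Base rate for 4518.57.69 is 20%.
The additional-duty order on 4518.57.69 targets Ileth, not Belador; it does not apply.
Duty = $29,868.09 × 20% = $5,973.62.
Line 4 (2397.01.24, Narland, 3,739 units, $925,439.89):
Base rate for 2397.01.24 is 31%.
Duty = $925,439.89 × 31% = $286,886.37.
Total = $3,787.76 + $15,335.76 + $5,973.62 + $286,886.37 = $311,983.51.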